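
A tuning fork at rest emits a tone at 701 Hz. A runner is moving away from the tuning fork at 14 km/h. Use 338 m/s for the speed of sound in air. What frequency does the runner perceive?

14 km/h = 3.889 m/s.
Only the observer moves, away from the source, so f' = f · (v − v_o)/v.
f' = 701 × (338 − 3.889)/338 = 701 × 334.11/338 ≈ 693 Hz.

693 Hz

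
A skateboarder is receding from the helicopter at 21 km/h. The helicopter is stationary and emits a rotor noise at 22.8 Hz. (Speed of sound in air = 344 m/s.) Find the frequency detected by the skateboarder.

22.4 Hz

21 km/h = 5.833 m/s.
Only the observer moves, away from the source, so f' = f · (v − v_o)/v.
f' = 22.8 × (344 − 5.833)/344 = 22.8 × 338.17/344 ≈ 22.4 Hz.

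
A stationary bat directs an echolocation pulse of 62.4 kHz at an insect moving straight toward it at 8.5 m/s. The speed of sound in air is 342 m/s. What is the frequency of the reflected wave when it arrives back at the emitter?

At the insect (a moving observer), f₁ = f₀ · (v + u)/v = 62.4 × 350.5/342 ≈ 64.0 kHz.
On reflection it acts as a source moving toward the stationary detector: f₂ = f₁ · v/(v − u) = 64.0 × 342/333.5 ≈ 65.6 kHz.
Equivalently f₂ = f₀ · (v + u)/(v − u).

65.6 kHz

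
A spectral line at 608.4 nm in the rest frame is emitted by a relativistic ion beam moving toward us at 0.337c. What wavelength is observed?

428.4 nm

Relativistic Doppler for wavelength: λ' = λ₀ · √((1 − β)/(1 + β)).
λ' = 608.4 × √(0.6630/1.3370) = 608.4 × 0.70419 ≈ 428.4 nm.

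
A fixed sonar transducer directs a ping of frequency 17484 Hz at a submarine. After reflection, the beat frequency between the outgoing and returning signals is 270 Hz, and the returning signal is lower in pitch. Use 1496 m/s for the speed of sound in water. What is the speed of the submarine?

Double Doppler shift off a moving reflector: f₂ = f₀ · (v + u)/(v − u) (u > 0 toward emitter).
Returning signal is lower, so f₂ = f₀ − Δf = 17484 − 270 = 17214 Hz.
Rearranging, u = v · (f₂ − f₀)/(f₂ + f₀) = 1496 × -270/34698 ≈ -11.6 m/s.
So the submarine is moving at 11.6 m/s away from the emitter.

11.6 m/s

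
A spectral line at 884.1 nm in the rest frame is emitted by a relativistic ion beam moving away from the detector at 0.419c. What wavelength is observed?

1381.7 nm

Relativistic Doppler for wavelength: λ' = λ₀ · √((1 + β)/(1 − β)).
λ' = 884.1 × √(1.4190/0.5810) = 884.1 × 1.56280 ≈ 1381.7 nm.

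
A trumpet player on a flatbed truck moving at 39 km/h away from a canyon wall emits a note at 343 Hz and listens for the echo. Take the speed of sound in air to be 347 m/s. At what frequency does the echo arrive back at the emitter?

322 Hz

39 km/h = 10.83 m/s.
The canyon wall receives the sound from a moving source: f₁ = f₀ · v/(v + v_e) = 343 × 347/357.83 ≈ 333 Hz.
On the return leg the trumpet player on a flatbed truck is a moving observer: f₂ = f₁ · (v − v_e)/v = 333 × 336.17/347 ≈ 322 Hz.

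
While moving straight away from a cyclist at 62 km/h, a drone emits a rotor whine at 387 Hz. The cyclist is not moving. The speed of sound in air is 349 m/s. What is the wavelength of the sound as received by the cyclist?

62 km/h = 17.22 m/s.
Only the source moves, away from the listener, so f' = f · v/(v + v_s).
f' = 387 × 349/(349 + 17.22) ≈ 369 Hz.
λ' = v/f' = 349/368.801 ≈ 94.6 cm.

94.6 cm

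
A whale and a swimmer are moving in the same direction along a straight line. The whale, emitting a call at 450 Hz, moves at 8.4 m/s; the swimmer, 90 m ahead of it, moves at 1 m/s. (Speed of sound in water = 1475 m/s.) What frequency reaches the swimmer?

452 Hz

The swimmer is ahead, so the whale is moving toward it while the swimmer is moving away from the whale.
General Doppler shift: f' = f · (v − v_o)/(v − v_s).
f' = 450 × (1475 − 1)/(1475 − 8.4) = 450 × 1474/1466.6 ≈ 452 Hz.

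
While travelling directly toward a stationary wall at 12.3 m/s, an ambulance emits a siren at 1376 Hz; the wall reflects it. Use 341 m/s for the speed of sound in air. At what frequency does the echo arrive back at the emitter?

The wall receives the sound from a moving source: f₁ = f₀ · v/(v − v_e) = 1376 × 341/328.7 ≈ 1427 Hz.
On the return leg the ambulance is a moving observer: f₂ = f₁ · (v + v_e)/v = 1427 × 353.3/341 ≈ 1479 Hz.
Equivalently f₂ = f₀ · (v + v_e)/(v − v_e).

1479 Hz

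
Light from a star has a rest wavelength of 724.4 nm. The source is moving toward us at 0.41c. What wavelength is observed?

Relativistic Doppler for wavelength: λ' = λ₀ · √((1 − β)/(1 + β)).
λ' = 724.4 × √(0.5900/1.4100) = 724.4 × 0.64687 ≈ 468.6 nm.

468.6 nm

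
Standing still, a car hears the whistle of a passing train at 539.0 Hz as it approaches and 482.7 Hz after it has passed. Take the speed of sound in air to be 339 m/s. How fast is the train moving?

f₁/f₂ = (v + v_s)/(v − v_s), so v_s = v · (f₁ − f₂)/(f₁ + f₂).
v_s = 339 × (539.0 − 482.7)/(539.0 + 482.7) = 339 × 56.3/1021.7 ≈ 18.7 m/s.

18.7 m/s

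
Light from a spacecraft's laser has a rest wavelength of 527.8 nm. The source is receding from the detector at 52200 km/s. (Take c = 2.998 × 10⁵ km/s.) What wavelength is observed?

629.3 nm

β = v/c = 52200/299800 = 0.1741.
Relativistic Doppler for wavelength: λ' = λ₀ · √((1 + β)/(1 − β)).
λ' = 527.8 × √(1.1741/0.8259) = 527.8 × 1.19233 ≈ 629.3 nm.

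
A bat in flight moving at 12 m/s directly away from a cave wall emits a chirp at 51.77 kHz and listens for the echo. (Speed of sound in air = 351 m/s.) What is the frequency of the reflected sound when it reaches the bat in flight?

48.3 kHz

The cave wall receives the sound from a moving source: f₁ = f₀ · v/(v + v_e) = 51.77 × 351/363 ≈ 50.1 kHz.
On the return leg the bat in flight is a moving observer: f₂ = f₁ · (v − v_e)/v = 50.1 × 339/351 ≈ 48.3 kHz.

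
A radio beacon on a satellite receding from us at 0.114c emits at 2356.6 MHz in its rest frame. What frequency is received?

Relativistic Doppler for frequency: f' = f₀ · √((1 − β)/(1 + β)).
f' = 2356.6 × √(0.8860/1.1140) = 2356.6 × 0.89181 ≈ 2101.6 MHz.

2101.6 MHz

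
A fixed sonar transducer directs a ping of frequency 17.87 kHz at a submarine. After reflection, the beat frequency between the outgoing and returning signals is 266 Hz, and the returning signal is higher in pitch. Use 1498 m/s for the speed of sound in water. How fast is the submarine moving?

Double Doppler shift off a moving reflector: f₂ = f₀ · (v + u)/(v − u) (u > 0 toward emitter).
Returning signal is higher, so f₂ = f₀ + Δf = 17870 + 266 = 18136 Hz.
Rearranging, u = v · (f₂ − f₀)/(f₂ + f₀) = 1498 × 266/36006 ≈ 11.1 m/s.
So the submarine is moving at 11.1 m/s toward the emitter.

11.1 m/s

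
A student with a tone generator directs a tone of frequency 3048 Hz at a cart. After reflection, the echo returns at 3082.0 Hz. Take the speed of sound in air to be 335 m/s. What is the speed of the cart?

1.86 m/s

Double Doppler shift off a moving reflector: f₂ = f₀ · (v + u)/(v − u) (u > 0 toward emitter).
Rearranging, u = v · (f₂ − f₀)/(f₂ + f₀) = 335 × 34.0/6130.0 ≈ 1.86 m/s.
So the cart is moving at 1.86 m/s toward the emitter.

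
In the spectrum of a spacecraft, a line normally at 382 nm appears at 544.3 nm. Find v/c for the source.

0.340

λ'/λ₀ = 1.4249 > 1 (redshift), so the source is receding.
λ'/λ₀ = √((1 + β)/(1 − β)) for a receding source ⇒ β = (r² − 1)/(r² + 1) with r = λ'/λ₀.
β = (2.0303 − 1)/(2.0303 + 1) ≈ 0.340.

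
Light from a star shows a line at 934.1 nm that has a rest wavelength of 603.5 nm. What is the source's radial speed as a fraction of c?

0.411c

λ'/λ₀ = 1.5478 > 1 (redshift), so the source is receding.
λ'/λ₀ = √((1 + β)/(1 − β)) for a receding source ⇒ β = (r² − 1)/(r² + 1) with r = λ'/λ₀.
β = (2.3957 − 1)/(2.3957 + 1) ≈ 0.411.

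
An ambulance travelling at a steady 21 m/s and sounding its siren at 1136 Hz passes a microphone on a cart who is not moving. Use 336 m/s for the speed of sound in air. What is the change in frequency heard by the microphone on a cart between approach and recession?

Approaching: f₁ = f · v/(v − v_s) = 1136 × 336/315 ≈ 1212 Hz.
Receding: f₂ = f · v/(v + v_s) = 1136 × 336/357 ≈ 1069 Hz.
Drop: f₁ − f₂ = 2f·v·v_s/(v² − v_s²) = 2 × 1136 × 336 × 21/(336² − 21²) ≈ 143 Hz.

143 Hz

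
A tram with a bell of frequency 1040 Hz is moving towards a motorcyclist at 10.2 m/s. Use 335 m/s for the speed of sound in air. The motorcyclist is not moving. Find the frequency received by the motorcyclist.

Moving source, stationary observer: f' = f · v/(v − v_s) since the source is approaching.
f' = 1040 × 335/(335 − 10.2) = 1040 × 335/324.8 ≈ 1073 Hz.

1073 Hz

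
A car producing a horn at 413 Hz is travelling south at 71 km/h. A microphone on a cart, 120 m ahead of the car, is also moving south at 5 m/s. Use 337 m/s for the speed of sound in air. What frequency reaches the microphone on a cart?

432 Hz

71 km/h = 19.72 m/s.
The microphone on a cart is ahead, so the car is moving toward it while the microphone on a cart is moving away from the car.
Both move, so f' = f · (v − v_o)/(v − v_s).
f' = 413 × (337 − 5)/(337 − 19.72) = 413 × 332/317.28 ≈ 432 Hz.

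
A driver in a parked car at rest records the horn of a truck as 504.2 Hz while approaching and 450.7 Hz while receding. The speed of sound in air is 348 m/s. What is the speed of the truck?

f₁/f₂ = (v + v_s)/(v − v_s), so v_s = v · (f₁ − f₂)/(f₁ + f₂).
v_s = 348 × (504.2 − 450.7)/(504.2 + 450.7) = 348 × 53.5/954.9 ≈ 19.5 m/s.

19.5 m/s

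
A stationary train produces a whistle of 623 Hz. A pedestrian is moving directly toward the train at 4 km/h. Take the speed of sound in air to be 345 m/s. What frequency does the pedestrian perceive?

4 km/h = 1.111 m/s.
Moving observer, stationary source: f' = f · (v + v_o)/v.
f' = 623 × (345 + 1.111)/345 = 623 × 346.11/345 ≈ 625 Hz.

625 Hz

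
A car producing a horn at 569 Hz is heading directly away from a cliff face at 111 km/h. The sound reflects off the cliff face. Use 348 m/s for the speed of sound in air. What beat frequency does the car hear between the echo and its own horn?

111 km/h = 30.83 m/s.
The cliff face receives the sound from a moving source: f₁ = f₀ · v/(v + v_e) = 569 × 348/378.83 ≈ 522.7 Hz.
On the return leg the car is a moving observer: f₂ = f₁ · (v − v_e)/v = 522.7 × 317.17/348 ≈ 476.4 Hz.
Beat against the emitted tone: |f₂ − f₀| = 2v_e·f₀/(v + v_e) = 2 × 30.83 × 569/378.83 ≈ 93 Hz.

93 Hz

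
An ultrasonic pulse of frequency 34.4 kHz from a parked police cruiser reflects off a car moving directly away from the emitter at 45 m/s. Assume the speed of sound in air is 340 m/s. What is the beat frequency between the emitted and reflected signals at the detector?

8042 Hz

The car first receives the wave as a moving observer: f₁ = f₀ · (v − u)/v = 34.4 × (340 − 45)/340 ≈ 29.85 kHz.
On reflection it acts as a source moving away from the stationary detector: f₂ = f₁ · v/(v + u) = 29.85 × 340/385 ≈ 26.36 kHz.
Beat frequency (with f₀ = 34400 Hz): |f₂ − f₀| = 2u·f₀/(v + u) = 2 × 45 × 34400/385 ≈ 8042 Hz.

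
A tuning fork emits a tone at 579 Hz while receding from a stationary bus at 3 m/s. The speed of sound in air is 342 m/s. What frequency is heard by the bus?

574 Hz

With the source moving away from a stationary observer, f' = f · v/(v + v_s).
f' = 579 × 342/(342 + 3) = 579 × 342/345 ≈ 574 Hz.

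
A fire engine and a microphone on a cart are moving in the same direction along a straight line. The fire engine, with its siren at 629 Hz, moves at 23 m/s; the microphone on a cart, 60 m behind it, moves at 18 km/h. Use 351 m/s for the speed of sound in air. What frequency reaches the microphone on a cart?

18 km/h = 5 m/s.
The microphone on a cart is behind, so the fire engine is moving away from it while the microphone on a cart is moving toward the fire engine.
General Doppler shift: f' = f · (v + v_o)/(v + v_s).
f' = 629 × (351 + 5)/(351 + 23) = 629 × 356/374 ≈ 599 Hz.

599 Hz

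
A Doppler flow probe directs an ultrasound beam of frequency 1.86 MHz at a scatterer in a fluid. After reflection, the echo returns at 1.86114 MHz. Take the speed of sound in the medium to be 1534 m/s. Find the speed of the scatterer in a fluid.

Double Doppler shift off a moving reflector: f₂ = f₀ · (v + u)/(v − u) (u > 0 toward emitter).
Rearranging, u = v · (f₂ − f₀)/(f₂ + f₀) = 1534 × 0.00114/3.72114 ≈ 0.47 m/s.
So the scatterer in a fluid is moving at 0.47 m/s toward the emitter.

0.47 m/s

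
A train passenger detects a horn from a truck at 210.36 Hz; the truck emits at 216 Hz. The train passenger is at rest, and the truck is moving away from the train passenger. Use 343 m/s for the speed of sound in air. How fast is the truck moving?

9.2 m/s

f' = f · v/(v + v_s) ⇒ v_s = v · |1 − f/f'|.
v_s = 343 × |1 − 216/210.36| = 343 × 0.02681 ≈ 9.2 m/s.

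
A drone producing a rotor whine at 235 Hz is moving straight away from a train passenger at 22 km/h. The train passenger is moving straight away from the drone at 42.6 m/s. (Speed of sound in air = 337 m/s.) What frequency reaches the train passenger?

202 Hz

22 km/h = 6.111 m/s.
General Doppler shift: f' = f · (v − v_o)/(v + v_s).
f' = 235 × (337 − 42.6)/(337 + 6.111) = 235 × 294.4/343.11 ≈ 202 Hz.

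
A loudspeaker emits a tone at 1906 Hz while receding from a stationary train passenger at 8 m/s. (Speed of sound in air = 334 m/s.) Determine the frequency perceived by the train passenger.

With the source moving away from a stationary observer, f' = f · v/(v + v_s).
f' = 1906 × 334/(334 + 8) = 1906 × 334/342 ≈ 1861 Hz.

1861 Hz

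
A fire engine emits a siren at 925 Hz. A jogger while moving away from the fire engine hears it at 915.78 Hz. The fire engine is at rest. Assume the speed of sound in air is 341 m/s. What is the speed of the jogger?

3.4 m/s

f' = f · (v − v_o)/v ⇒ v_o = v · |f'/f − 1|.
v_o = 341 × |915.78/925 − 1| = 341 × 0.009968 ≈ 3.4 m/s.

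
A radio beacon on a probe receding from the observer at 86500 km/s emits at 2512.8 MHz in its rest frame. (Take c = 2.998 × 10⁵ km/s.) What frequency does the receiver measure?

β = v/c = 86500/299800 = 0.2885.
Relativistic Doppler for frequency: f' = f₀ · √((1 − β)/(1 + β)).
f' = 2512.8 × √(0.7115/1.2885) = 2512.8 × 0.74308 ≈ 1867.2 MHz.

1867.2 MHz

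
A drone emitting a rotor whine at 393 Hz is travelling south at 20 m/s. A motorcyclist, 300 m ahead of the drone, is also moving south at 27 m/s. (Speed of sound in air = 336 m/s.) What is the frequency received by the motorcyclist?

384 Hz

The motorcyclist is ahead, so the drone is moving toward it while the motorcyclist is moving away from the drone.
General Doppler shift: f' = f · (v − v_o)/(v − v_s).
f' = 393 × (336 − 27)/(336 − 20) = 393 × 309/316 ≈ 384 Hz.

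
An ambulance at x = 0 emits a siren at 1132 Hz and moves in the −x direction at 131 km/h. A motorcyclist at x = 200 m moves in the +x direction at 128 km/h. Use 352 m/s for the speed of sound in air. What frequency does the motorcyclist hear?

922 Hz

131 km/h = 36.39 m/s; 128 km/h = 35.56 m/s.
The observer lies on the +x side, so the source is heading away from the observer and the observer is heading away from the source.
Both move, so f' = f · (v − v_o)/(v + v_s).
f' = 1132 × (352 − 35.56)/(352 + 36.39) = 1132 × 316.44/388.39 ≈ 922 Hz.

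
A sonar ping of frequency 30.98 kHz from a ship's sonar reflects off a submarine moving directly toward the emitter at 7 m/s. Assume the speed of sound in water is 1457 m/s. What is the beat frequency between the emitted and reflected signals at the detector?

At the submarine (a moving observer), f₁ = f₀ · (v + u)/v = 30.98 × 1464/1457 ≈ 31.129 kHz.
On reflection it acts as a source moving toward the stationary detector: f₂ = f₁ · v/(v − u) = 31.129 × 1457/1450 ≈ 31.279 kHz.
Beat frequency (with f₀ = 30980 Hz): |f₂ − f₀| = 2u·f₀/(v − u) = 2 × 7 × 30980/1450 ≈ 299 Hz.

299 Hz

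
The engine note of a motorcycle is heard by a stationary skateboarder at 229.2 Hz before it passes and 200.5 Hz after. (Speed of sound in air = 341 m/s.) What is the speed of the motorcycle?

22.8 m/s

f₁/f₂ = (v + v_s)/(v − v_s), so v_s = v · (f₁ − f₂)/(f₁ + f₂).
v_s = 341 × (229.2 − 200.5)/(229.2 + 200.5) = 341 × 28.7/429.7 ≈ 22.8 m/s.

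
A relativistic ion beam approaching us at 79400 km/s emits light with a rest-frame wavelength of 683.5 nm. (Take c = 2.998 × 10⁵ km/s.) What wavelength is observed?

521.1 nm

β = v/c = 79400/299800 = 0.2648.
Relativistic Doppler for wavelength: λ' = λ₀ · √((1 − β)/(1 + β)).
λ' = 683.5 × √(0.7352/1.2648) = 683.5 × 0.76238 ≈ 521.1 nm.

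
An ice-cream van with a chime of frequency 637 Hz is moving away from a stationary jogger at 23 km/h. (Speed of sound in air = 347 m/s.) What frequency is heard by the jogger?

625 Hz

23 km/h = 6.389 m/s.
Only the source moves, away from the listener, so f' = f · v/(v + v_s).
f' = 637 × 347/(347 + 6.389) = 637 × 347/353.4 ≈ 625 Hz.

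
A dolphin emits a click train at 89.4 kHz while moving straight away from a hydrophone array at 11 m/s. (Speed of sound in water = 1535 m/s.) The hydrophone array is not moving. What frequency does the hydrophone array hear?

Moving source, stationary observer: f' = f · v/(v + v_s) since the source is receding.
f' = 89.4 × 1535/(1535 + 11) = 89.4 × 1535/1546 ≈ 88.8 kHz.

88.8 kHz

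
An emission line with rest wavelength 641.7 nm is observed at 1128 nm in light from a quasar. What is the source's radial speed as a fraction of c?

0.511

λ'/λ₀ = 1.7578 > 1 (redshift), so the source is receding.
λ'/λ₀ = √((1 + β)/(1 − β)) for a receding source ⇒ β = (r² − 1)/(r² + 1) with r = λ'/λ₀.
β = (3.0900 − 1)/(3.0900 + 1) ≈ 0.511.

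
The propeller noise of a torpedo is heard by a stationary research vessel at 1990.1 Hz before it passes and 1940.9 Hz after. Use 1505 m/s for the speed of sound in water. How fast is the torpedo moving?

18.8 m/s

f₁/f₂ = (v + v_s)/(v − v_s), so v_s = v · (f₁ − f₂)/(f₁ + f₂).
v_s = 1505 × (1990.1 − 1940.9)/(1990.1 + 1940.9) = 1505 × 49.2/3931.0 ≈ 18.8 m/s.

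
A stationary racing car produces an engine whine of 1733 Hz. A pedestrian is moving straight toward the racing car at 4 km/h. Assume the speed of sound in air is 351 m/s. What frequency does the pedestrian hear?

4 km/h = 1.111 m/s.
Moving observer, stationary source: f' = f · (v + v_o)/v.
f' = 1733 × (351 + 1.111)/351 = 1733 × 352.11/351 ≈ 1738 Hz.

1738 Hz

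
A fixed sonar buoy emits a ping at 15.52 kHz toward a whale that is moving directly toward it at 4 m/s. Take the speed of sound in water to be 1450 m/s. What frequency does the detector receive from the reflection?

The whale first receives the wave as a moving observer: f₁ = f₀ · (v + u)/v = 15.52 × (1450 + 4)/1450 ≈ 15.56 kHz.
On reflection it acts as a source moving toward the stationary detector: f₂ = f₁ · v/(v − u) = 15.56 × 1450/1446 ≈ 15.61 kHz.

15.61 kHz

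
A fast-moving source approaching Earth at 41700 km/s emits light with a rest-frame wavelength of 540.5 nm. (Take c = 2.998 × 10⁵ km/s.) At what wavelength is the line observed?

β = v/c = 41700/299800 = 0.1391.
Relativistic Doppler for wavelength: λ' = λ₀ · √((1 − β)/(1 + β)).
λ' = 540.5 × √(0.8609/1.1391) = 540.5 × 0.86936 ≈ 469.9 nm.

469.9 nm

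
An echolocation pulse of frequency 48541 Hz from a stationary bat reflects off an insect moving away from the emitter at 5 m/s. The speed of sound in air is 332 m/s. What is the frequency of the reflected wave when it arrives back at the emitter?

At the insect (a moving observer), f₁ = f₀ · (v − u)/v = 48541 × 327/332 ≈ 47810 Hz.
On reflection it acts as a source moving away from the stationary detector: f₂ = f₁ · v/(v + u) = 47810 × 332/337 ≈ 47101 Hz.

47101 Hz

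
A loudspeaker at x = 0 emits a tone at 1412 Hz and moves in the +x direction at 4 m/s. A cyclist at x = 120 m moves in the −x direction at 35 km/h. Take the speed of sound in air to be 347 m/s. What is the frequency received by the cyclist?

1468 Hz

35 km/h = 9.722 m/s.
The observer lies on the +x side, so the source is heading toward the observer and the observer is heading toward the source.
General Doppler shift: f' = f · (v + v_o)/(v − v_s).
f' = 1412 × (347 + 9.722)/(347 − 4) = 1412 × 356.72/343 ≈ 1468 Hz.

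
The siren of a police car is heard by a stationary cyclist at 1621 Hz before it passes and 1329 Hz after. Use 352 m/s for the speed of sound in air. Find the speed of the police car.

35 m/s

f₁/f₂ = (v + v_s)/(v − v_s), so v_s = v · (f₁ − f₂)/(f₁ + f₂).
v_s = 352 × (1621 − 1329)/(1621 + 1329) = 352 × 292/2950 ≈ 35 m/s.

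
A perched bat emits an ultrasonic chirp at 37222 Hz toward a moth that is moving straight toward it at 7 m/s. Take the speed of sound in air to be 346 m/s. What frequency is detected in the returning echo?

At the moth (a moving observer), f₁ = f₀ · (v + u)/v = 37222 × 353/346 ≈ 37975 Hz.
The reflection then acts as a moving source: f₂ = f₁ · v/(v − u) ≈ 38759 Hz.

38759 Hz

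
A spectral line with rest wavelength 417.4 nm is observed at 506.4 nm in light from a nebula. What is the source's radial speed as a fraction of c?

0.191

λ'/λ₀ = 1.2132 > 1 (redshift), so the source is receding.
λ'/λ₀ = √((1 + β)/(1 − β)) for a receding source ⇒ β = (r² − 1)/(r² + 1) with r = λ'/λ₀.
β = (1.4719 − 1)/(1.4719 + 1) ≈ 0.191.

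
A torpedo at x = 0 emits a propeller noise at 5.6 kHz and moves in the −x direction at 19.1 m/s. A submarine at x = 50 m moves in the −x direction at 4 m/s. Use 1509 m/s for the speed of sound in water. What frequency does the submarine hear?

5.54 kHz

The observer lies on the +x side, so the source is heading away from the observer and the observer is heading toward the source.
Both move, so f' = f · (v + v_o)/(v + v_s).
f' = 5.6 × (1509 + 4)/(1509 + 19.1) = 5.6 × 1513/1528.1 ≈ 5.54 kHz.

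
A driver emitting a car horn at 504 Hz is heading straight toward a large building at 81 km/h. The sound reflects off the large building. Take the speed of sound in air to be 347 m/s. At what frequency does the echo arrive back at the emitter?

574 Hz

81 km/h = 22.5 m/s.
The large building receives the sound from a moving source: f₁ = f₀ · v/(v − v_e) = 504 × 347/324.5 ≈ 539 Hz.
On the return leg the driver is a moving observer: f₂ = f₁ · (v + v_e)/v = 539 × 369.5/347 ≈ 574 Hz.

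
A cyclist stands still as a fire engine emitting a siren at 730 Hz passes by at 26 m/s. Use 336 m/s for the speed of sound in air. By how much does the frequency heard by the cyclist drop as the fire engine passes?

114 Hz

Approaching: f₁ = f · v/(v − v_s) = 730 × 336/310 ≈ 791 Hz.
Receding: f₂ = f · v/(v + v_s) = 730 × 336/362 ≈ 678 Hz.
Drop: f₁ − f₂ = 2f·v·v_s/(v² − v_s²) = 2 × 730 × 336 × 26/(336² − 26²) ≈ 114 Hz.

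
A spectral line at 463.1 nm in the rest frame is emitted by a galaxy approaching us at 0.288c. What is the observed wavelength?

Relativistic Doppler for wavelength: λ' = λ₀ · √((1 − β)/(1 + β)).
λ' = 463.1 × √(0.7120/1.2880) = 463.1 × 0.74350 ≈ 344.3 nm.

344.3 nm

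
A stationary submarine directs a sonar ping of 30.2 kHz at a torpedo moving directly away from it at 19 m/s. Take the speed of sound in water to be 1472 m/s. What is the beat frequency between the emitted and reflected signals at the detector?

770 Hz

At the torpedo (a moving observer), f₁ = f₀ · (v − u)/v = 30.2 × 1453/1472 ≈ 29.810 kHz.
The reflection then acts as a moving source: f₂ = f₁ · v/(v + u) ≈ 29.430 kHz.
Equivalently f₂ = f₀ · (v − u)/(v + u).
Beat frequency (with f₀ = 30200 Hz): |f₂ − f₀| = 2u·f₀/(v + u) = 2 × 19 × 30200/1491 ≈ 770 Hz.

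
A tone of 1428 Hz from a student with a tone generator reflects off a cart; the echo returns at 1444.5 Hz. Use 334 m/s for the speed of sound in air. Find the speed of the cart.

Double Doppler shift off a moving reflector: f₂ = f₀ · (v + u)/(v − u) (u > 0 toward emitter).
Rearranging, u = v · (f₂ − f₀)/(f₂ + f₀) = 334 × 16.5/2872.5 ≈ 1.92 m/s.
So the cart is moving at 1.92 m/s toward the emitter.

1.92 m/s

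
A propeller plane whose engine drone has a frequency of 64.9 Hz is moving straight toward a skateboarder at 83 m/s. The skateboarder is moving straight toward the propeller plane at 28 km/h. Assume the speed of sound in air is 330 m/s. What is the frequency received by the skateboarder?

89 Hz

28 km/h = 7.778 m/s.
General Doppler shift: f' = f · (v + v_o)/(v − v_s).
f' = 64.9 × (330 + 7.778)/(330 − 83) = 64.9 × 337.78/247 ≈ 89 Hz.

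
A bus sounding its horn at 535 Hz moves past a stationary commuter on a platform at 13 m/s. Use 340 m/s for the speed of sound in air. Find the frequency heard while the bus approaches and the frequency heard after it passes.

Approaching: f₁ = f · v/(v − v_s) = 535 × 340/327 ≈ 556 Hz.
Receding: f₂ = f · v/(v + v_s) = 535 × 340/353 ≈ 515 Hz.

556 Hz approaching; 515 Hz receding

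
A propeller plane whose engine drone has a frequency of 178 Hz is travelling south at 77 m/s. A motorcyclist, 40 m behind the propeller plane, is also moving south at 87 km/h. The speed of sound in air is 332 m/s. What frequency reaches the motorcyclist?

155 Hz

87 km/h = 24.17 m/s.
The motorcyclist is behind, so the propeller plane is moving away from it while the motorcyclist is moving toward the propeller plane.
Both move, so f' = f · (v + v_o)/(v + v_s).
f' = 178 × (332 + 24.17)/(332 + 77) = 178 × 356.17/409 ≈ 155 Hz.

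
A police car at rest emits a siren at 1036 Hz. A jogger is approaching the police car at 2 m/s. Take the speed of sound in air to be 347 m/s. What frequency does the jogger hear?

Moving observer, stationary source: f' = f · (v + v_o)/v.
f' = 1036 × (347 + 2)/347 = 1036 × 349/347 ≈ 1042 Hz.

1042 Hz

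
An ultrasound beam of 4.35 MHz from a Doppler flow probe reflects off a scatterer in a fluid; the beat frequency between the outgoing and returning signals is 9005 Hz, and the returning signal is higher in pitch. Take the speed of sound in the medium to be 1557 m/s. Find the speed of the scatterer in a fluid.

1.61 m/s

Double Doppler shift off a moving reflector: f₂ = f₀ · (v + u)/(v − u) (u > 0 toward emitter).
Returning signal is higher, so f₂ = f₀ + Δf = 4350000 + 9005 = 4359005 Hz.
Rearranging, u = v · (f₂ − f₀)/(f₂ + f₀) = 1557 × 9005/8709005 ≈ 1.61 m/s.
So the scatterer in a fluid is moving at 1.61 m/s toward the emitter.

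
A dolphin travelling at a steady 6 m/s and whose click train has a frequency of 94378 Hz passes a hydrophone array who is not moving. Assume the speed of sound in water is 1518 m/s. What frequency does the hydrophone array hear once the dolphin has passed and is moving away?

94006 Hz

Receding: f₂ = f · v/(v + v_s) = 94378 × 1518/1524 ≈ 94006 Hz.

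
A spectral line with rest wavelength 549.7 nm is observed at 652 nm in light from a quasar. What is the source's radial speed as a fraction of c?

0.169c

λ'/λ₀ = 1.1861 > 1 (redshift), so the source is receding.
λ'/λ₀ = √((1 + β)/(1 − β)) for a receding source ⇒ β = (r² − 1)/(r² + 1) with r = λ'/λ₀.
β = (1.4068 − 1)/(1.4068 + 1) ≈ 0.169.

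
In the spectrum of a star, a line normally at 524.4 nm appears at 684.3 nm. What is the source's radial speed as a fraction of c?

λ'/λ₀ = 1.3049 > 1 (redshift), so the source is receding.
λ'/λ₀ = √((1 + β)/(1 − β)) for a receding source ⇒ β = (r² − 1)/(r² + 1) with r = λ'/λ₀.
β = (1.7028 − 1)/(1.7028 + 1) ≈ 0.260.

0.260c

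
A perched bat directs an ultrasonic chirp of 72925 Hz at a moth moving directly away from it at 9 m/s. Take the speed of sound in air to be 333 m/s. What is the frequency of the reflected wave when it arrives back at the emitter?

69087 Hz

The moth first receives the wave as a moving observer: f₁ = f₀ · (v − u)/v = 72925 × (333 − 9)/333 ≈ 70954 Hz.
The reflection then acts as a moving source: f₂ = f₁ · v/(v + u) ≈ 69087 Hz.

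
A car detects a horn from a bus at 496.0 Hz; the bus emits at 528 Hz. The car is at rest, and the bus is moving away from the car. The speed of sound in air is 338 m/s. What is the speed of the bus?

f' = f · v/(v + v_s) ⇒ v_s = v · |1 − f/f'|.
v_s = 338 × |1 − 528/496.0| = 338 × 0.06452 ≈ 21.8 m/s.

21.8 m/s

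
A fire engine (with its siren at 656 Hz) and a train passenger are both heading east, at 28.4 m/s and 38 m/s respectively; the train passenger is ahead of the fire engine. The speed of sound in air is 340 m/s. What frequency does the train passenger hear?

The train passenger is ahead, so the fire engine is moving toward it while the train passenger is moving away from the fire engine.
Both move, so f' = f · (v − v_o)/(v − v_s).
f' = 656 × (340 − 38)/(340 − 28.4) = 656 × 302/311.6 ≈ 636 Hz.

636 Hz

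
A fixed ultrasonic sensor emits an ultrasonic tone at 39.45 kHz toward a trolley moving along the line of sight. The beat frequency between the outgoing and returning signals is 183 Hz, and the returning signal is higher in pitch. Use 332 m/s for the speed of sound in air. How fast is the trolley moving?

Double Doppler shift off a moving reflector: f₂ = f₀ · (v + u)/(v − u) (u > 0 toward emitter).
Returning signal is higher, so f₂ = f₀ + Δf = 39450 + 183 = 39633 Hz.
Rearranging, u = v · (f₂ − f₀)/(f₂ + f₀) = 332 × 183/79083 ≈ 0.77 m/s.
So the trolley is moving at 0.77 m/s toward the emitter.

0.77 m/s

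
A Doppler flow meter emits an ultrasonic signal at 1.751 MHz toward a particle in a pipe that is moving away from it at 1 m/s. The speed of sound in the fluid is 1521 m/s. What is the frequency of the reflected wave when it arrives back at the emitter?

At the particle in a pipe (a moving observer), f₁ = f₀ · (v − u)/v = 1.751 × 1520/1521 ≈ 1.7498 MHz.
The reflection then acts as a moving source: f₂ = f₁ · v/(v + u) ≈ 1.7487 MHz.

1.7487 MHz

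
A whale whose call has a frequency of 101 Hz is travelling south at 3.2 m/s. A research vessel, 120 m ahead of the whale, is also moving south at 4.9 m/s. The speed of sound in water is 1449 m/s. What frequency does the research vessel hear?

The research vessel is ahead, so the whale is moving toward it while the research vessel is moving away from the whale.
With source approaching and observer receding, f' = f · (v − v_o)/(v − v_s).
f' = 101 × (1449 − 4.9)/(1449 − 3.2) = 101 × 1444.1/1445.8 ≈ 101 Hz.

101 Hz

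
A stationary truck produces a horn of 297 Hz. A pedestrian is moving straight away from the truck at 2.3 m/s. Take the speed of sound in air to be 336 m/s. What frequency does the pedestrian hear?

295 Hz

Only the observer moves, away from the source, so f' = f · (v − v_o)/v.
f' = 297 × (336 − 2.3)/336 = 297 × 333.7/336 ≈ 295 Hz.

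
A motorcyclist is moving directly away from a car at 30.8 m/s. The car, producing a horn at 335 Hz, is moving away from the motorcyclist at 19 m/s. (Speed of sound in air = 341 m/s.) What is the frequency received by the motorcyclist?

289 Hz

Both move, so f' = f · (v − v_o)/(v + v_s).
f' = 335 × (341 − 30.8)/(341 + 19) = 335 × 310.2/360 ≈ 289 Hz.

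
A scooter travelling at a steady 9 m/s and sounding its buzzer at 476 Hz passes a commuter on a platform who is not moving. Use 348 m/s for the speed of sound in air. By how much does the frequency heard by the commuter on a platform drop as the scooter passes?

Approaching: f₁ = f · v/(v − v_s) = 476 × 348/339 ≈ 488.6 Hz.
Receding: f₂ = f · v/(v + v_s) = 476 × 348/357 ≈ 464.0 Hz.
Drop: f₁ − f₂ = 2f·v·v_s/(v² − v_s²) = 2 × 476 × 348 × 9/(348² − 9²) ≈ 24.6 Hz.

24.6 Hz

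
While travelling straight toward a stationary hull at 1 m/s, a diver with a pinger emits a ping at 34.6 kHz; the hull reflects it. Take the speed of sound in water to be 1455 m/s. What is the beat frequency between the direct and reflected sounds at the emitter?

The hull receives the sound from a moving source: f₁ = f₀ · v/(v − v_e) = 34.6 × 1455/1454 ≈ 34.6238 kHz.
On the return leg the diver with a pinger is a moving observer: f₂ = f₁ · (v + v_e)/v = 34.6238 × 1456/1455 ≈ 34.6476 kHz.
Equivalently f₂ = f₀ · (v + v_e)/(v − v_e).
Beat against the emitted tone (with f₀ = 34600 Hz): |f₂ − f₀| = 2v_e·f₀/(v − v_e) = 2 × 1 × 34600/1454 ≈ 47.6 Hz.

47.6 Hz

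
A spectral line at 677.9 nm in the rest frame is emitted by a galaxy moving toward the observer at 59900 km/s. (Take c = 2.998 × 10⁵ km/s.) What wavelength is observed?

553.6 nm

β = v/c = 59900/299800 = 0.1998.
Relativistic Doppler for wavelength: λ' = λ₀ · √((1 − β)/(1 + β)).
λ' = 677.9 × √(0.8002/1.1998) = 677.9 × 0.81667 ≈ 553.6 nm.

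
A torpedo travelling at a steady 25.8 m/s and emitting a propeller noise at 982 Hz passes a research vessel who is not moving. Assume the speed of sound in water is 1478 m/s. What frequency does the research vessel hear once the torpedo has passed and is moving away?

965 Hz

Receding: f₂ = f · v/(v + v_s) = 982 × 1478/1503.8 ≈ 965 Hz.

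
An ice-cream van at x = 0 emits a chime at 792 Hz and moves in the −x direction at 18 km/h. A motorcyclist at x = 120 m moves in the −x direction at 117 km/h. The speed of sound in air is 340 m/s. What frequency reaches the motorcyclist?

855 Hz

18 km/h = 5 m/s; 117 km/h = 32.5 m/s.
The observer lies on the +x side, so the source is heading away from the observer and the observer is heading toward the source.
Both move, so f' = f · (v + v_o)/(v + v_s).
f' = 792 × (340 + 32.5)/(340 + 5) = 792 × 372.5/345 ≈ 855 Hz.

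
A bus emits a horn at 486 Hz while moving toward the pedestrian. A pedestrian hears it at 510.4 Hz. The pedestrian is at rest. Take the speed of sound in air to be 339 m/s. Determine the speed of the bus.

16.2 m/s

f' = f · v/(v − v_s) ⇒ v_s = v · |1 − f/f'|.
v_s = 339 × |1 − 486/510.4| = 339 × 0.04781 ≈ 16.2 m/s.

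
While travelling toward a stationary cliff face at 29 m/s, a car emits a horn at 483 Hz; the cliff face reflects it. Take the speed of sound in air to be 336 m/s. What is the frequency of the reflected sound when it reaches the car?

574 Hz

The cliff face receives the sound from a moving source: f₁ = f₀ · v/(v − v_e) = 483 × 336/307 ≈ 529 Hz.
On the return leg the car is a moving observer: f₂ = f₁ · (v + v_e)/v = 529 × 365/336 ≈ 574 Hz.
Equivalently f₂ = f₀ · (v + v_e)/(v − v_e).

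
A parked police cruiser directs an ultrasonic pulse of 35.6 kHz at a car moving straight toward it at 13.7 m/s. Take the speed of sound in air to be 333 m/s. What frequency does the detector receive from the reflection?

38.7 kHz

The car first receives the wave as a moving observer: f₁ = f₀ · (v + u)/v = 35.6 × (333 + 13.7)/333 ≈ 37.1 kHz.
On reflection it acts as a source moving toward the stationary detector: f₂ = f₁ · v/(v − u) = 37.1 × 333/319.3 ≈ 38.7 kHz.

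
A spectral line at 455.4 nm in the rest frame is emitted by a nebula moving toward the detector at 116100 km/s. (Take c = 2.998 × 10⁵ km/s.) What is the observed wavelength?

302.7 nm

β = v/c = 116100/299800 = 0.3873.
Relativistic Doppler for wavelength: λ' = λ₀ · √((1 − β)/(1 + β)).
λ' = 455.4 × √(0.6127/1.3873) = 455.4 × 0.66460 ≈ 302.7 nm.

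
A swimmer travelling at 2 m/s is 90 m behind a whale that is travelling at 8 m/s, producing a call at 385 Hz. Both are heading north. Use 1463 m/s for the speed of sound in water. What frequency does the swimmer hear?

383 Hz

The swimmer is behind, so the whale is moving away from it while the swimmer is moving toward the whale.
General Doppler shift: f' = f · (v + v_o)/(v + v_s).
f' = 385 × (1463 + 2)/(1463 + 8) = 385 × 1465/1471 ≈ 383 Hz.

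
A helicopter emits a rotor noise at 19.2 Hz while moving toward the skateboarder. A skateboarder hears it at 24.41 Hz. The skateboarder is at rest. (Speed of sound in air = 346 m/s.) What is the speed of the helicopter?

74 m/s

f' = f · v/(v − v_s) ⇒ v_s = v · |1 − f/f'|.
v_s = 346 × |1 − 19.2/24.41| = 346 × 0.2134 ≈ 74 m/s.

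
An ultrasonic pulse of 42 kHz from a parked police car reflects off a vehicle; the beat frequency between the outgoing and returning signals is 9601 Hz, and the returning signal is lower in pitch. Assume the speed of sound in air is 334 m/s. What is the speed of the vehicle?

43 m/s

Double Doppler shift off a moving reflector: f₂ = f₀ · (v + u)/(v − u) (u > 0 toward emitter).
Returning signal is lower, so f₂ = f₀ − Δf = 42000 − 9601 = 32399 Hz.
Rearranging, u = v · (f₂ − f₀)/(f₂ + f₀) = 334 × -9601/74399 ≈ -43 m/s.
So the vehicle is moving at 43 m/s away from the emitter.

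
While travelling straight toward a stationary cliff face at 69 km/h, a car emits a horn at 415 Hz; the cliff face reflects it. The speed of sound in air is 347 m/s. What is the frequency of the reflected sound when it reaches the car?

69 km/h = 19.17 m/s.
The cliff face receives the sound from a moving source: f₁ = f₀ · v/(v − v_e) = 415 × 347/327.83 ≈ 439 Hz.
On the return leg the car is a moving observer: f₂ = f₁ · (v + v_e)/v = 439 × 366.17/347 ≈ 464 Hz.
Equivalently f₂ = f₀ · (v + v_e)/(v − v_e).

464 Hz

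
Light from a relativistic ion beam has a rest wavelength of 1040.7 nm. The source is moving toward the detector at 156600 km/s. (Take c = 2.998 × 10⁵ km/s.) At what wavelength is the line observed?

582.9 nm

β = v/c = 156600/299800 = 0.5223.
Relativistic Doppler for wavelength: λ' = λ₀ · √((1 − β)/(1 + β)).
λ' = 1040.7 × √(0.4777/1.5223) = 1040.7 × 0.56014 ≈ 582.9 nm.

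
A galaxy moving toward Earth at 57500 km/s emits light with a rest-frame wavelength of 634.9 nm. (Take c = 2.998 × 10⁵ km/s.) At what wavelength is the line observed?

β = v/c = 57500/299800 = 0.1918.
Relativistic Doppler for wavelength: λ' = λ₀ · √((1 − β)/(1 + β)).
λ' = 634.9 × √(0.8082/1.1918) = 634.9 × 0.82349 ≈ 522.8 nm.

522.8 nm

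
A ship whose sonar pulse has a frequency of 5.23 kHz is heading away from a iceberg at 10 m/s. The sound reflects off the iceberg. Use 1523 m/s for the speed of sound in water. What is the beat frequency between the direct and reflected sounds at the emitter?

The iceberg receives the sound from a moving source: f₁ = f₀ · v/(v + v_e) = 5.23 × 1523/1533 ≈ 5.1959 kHz.
On the return leg the ship is a moving observer: f₂ = f₁ · (v − v_e)/v = 5.1959 × 1513/1523 ≈ 5.1618 kHz.
Equivalently f₂ = f₀ · (v − v_e)/(v + v_e).
Beat against the emitted tone (with f₀ = 5230 Hz): |f₂ − f₀| = 2v_e·f₀/(v + v_e) = 2 × 10 × 5230/1533 ≈ 68 Hz.

68 Hz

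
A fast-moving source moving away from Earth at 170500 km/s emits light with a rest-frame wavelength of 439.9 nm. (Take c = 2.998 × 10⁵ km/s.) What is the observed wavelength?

839.0 nm

β = v/c = 170500/299800 = 0.5687.
Relativistic Doppler for wavelength: λ' = λ₀ · √((1 + β)/(1 − β)).
λ' = 439.9 × √(1.5687/0.4313) = 439.9 × 1.90716 ≈ 839.0 nm.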